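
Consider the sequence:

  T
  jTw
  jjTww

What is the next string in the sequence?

s(k+1) = j·s(k)·w, so each term gains j as a prefix and w as a suffix.
Applying this once more to jjTww:

jjjTwww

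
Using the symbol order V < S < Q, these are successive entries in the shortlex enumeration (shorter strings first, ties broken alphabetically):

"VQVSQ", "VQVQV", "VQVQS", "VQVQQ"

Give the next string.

Treat VQVQQ as a base-3 numeral over the given alphabet and add one, carrying through any trailing Q's.

VQSVV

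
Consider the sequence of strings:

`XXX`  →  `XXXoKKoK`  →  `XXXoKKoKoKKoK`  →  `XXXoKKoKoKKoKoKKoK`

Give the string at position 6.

The strings grow by a fixed suffix oKKoK each time.
From XXXoKKoKoKKoKoKKoK, 2 further steps: XXXoKKoKoKKoKoKKoK → XXXoKKoKoKKoKoKKoKoKKoK → (answer).

XXXoKKoKoKKoKoKKoKoKKoKoKKoK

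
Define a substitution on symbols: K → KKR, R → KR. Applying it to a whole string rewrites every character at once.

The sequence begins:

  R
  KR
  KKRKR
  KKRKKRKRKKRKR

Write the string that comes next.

KKRKKRKRKKRKKRKRKKRKRKKRKKRKRKKRKR

Applying the rule to each of the 13 symbols of KKRKKRKRKKRKR gives the pieces KKR KKR KR KKR KKR KR KKR KR KKR KKR KR KKR KR, which concatenate to the answer.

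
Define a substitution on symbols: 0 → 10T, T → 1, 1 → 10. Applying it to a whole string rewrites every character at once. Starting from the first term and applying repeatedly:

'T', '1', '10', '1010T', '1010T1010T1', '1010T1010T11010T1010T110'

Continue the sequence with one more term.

Rewriting the 24 symbols of 1010T1010T11010T1010T110 one by one yields 10 10T 10 10T 1 10 10T 10 10T 1 10 10 10T 10 10T 1 10 10T 10 10T 1 10 10 10T; concatenated:

1010T1010T11010T1010T1101010T1010T11010T1010T1101010T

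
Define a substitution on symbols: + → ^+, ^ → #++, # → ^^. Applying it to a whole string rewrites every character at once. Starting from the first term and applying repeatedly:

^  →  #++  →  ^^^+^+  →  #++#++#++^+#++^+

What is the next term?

Replace each of the 16 characters of #++#++#++^+#++^+ in place — ^^ ^+ ^+ ^^ ^+ ^+ ^^ ^+ ^+ #++ ^+ ^^ ^+ ^+ #++ ^+ — and concatenate.

^^^+^+^^^+^+^^^+^+#++^+^^^+^+#++^+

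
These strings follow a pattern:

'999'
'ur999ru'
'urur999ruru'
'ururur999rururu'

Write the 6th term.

ururururur999rururururu

Every step adds ur to the front and ru to the end of the previous string.
From ururur999rururu, 2 further steps: ururur999rururu → urururur999rurururu → (answer).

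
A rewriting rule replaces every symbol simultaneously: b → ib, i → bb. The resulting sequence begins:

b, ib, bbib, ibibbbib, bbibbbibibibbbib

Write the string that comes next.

Rewriting the 16 symbols of bbibbbibibibbbib one by one yields ib ib bb ib ib ib bb ib bb ib bb ib ib ib bb ib; concatenated:

ibibbbibibibbbibbbibbbibibibbbib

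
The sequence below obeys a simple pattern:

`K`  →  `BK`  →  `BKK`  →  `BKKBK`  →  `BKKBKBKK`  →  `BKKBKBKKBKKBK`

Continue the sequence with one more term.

Each term (from the third on) is the previous term followed by the one before it: term 3 = BK·K = BKK.
So term 7 is BKKBKBKKBKKBK·BKKBKBKK.

BKKBKBKKBKKBKBKKBKBKK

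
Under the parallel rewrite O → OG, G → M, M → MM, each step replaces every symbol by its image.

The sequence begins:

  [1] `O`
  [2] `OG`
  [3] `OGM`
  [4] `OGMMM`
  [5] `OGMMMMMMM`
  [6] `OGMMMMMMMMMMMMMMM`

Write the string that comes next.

OGMMMMMMMMMMMMMMMMMMMMMMMMMMMMMMM

Applying the rule to each of the 17 symbols of OGMMMMMMMMMMMMMMM gives the pieces OG M MM MM MM MM MM MM MM MM MM MM MM MM MM MM MM, which concatenate to the answer.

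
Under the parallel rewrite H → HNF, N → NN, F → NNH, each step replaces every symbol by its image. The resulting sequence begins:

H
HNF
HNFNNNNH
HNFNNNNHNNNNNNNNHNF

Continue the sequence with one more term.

HNFNNNNHNNNNNNNNHNFNNNNNNNNNNNNNNNNHNFNNNNH

Applying the rule to each of the 19 symbols of HNFNNNNHNNNNNNNNHNF gives the pieces HNF NN NNH NN NN NN NN HNF NN NN NN NN NN NN NN NN HNF NN NNH, which concatenate to the answer.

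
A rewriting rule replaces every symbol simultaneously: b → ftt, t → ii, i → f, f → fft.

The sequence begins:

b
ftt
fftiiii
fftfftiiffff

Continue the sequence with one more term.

fftfftiifftfftiifffftfftfftfft

Apply φ to fftfftiiffff symbol by symbol: f→fft, f→fft, t→ii, f→fft, f→fft, t→ii, i→f, i→f, f→fft, f→fft, f→fft, f→fft; joined: fft fft ii fft fft ii f f fft fft fft fft.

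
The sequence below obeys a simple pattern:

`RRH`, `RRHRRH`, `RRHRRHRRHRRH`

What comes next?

Every step duplicates the string.
Doubling RRHRRHRRHRRH:

RRHRRHRRHRRHRRHRRHRRHRRH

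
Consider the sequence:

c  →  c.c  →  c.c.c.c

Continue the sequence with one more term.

Each string is two copies of the previous one joined by '.'.
One more doubling of c.c.c.c gives the answer.

c.c.c.c.c.c.c.c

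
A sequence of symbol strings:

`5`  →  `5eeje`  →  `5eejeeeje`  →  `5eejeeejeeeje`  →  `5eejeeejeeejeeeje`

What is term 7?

5eejeeejeeejeeejeeejeeeje

Each term is the previous one with eeje appended.
From 5eejeeejeeejeeeje, 2 further steps: 5eejeeejeeejeeeje → 5eejeeejeeejeeejeeeje → (answer).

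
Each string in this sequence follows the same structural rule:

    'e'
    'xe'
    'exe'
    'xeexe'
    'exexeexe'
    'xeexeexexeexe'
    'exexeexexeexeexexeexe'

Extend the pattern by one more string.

Each term (from the third on) is the two preceding terms concatenated in order: term 3 = e·xe = exe.
Continuing: xeexeexexeexe · exexeexexeexeexexeexe gives term 8.

xeexeexexeexeexexeexexeexeexexeexe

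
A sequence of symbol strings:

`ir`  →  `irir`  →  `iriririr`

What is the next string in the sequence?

Every step duplicates the string.
Doubling iriririr:

iriririririririr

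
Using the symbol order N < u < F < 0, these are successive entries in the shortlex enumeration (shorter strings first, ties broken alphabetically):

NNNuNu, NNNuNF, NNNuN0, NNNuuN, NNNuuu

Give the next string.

Find the rightmost character of NNNuuu below 0, bump it to the next letter, and reset everything to its right to N.

NNNuuF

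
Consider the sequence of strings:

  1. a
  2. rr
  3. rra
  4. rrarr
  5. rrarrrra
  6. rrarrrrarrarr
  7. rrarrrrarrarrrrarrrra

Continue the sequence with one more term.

rrarrrrarrarrrrarrrrarrarrrrarrarr

From term 3 onward, concatenate the last term with the second-to-last: rr·a = rra, rra·rr = rrarr, …
So term 8 is rrarrrrarrarrrrarrrra·rrarrrrarrarr.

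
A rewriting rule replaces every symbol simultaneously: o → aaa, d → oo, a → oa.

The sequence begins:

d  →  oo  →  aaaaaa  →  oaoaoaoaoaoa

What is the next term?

aaaoaaaaoaaaaoaaaaoaaaaoaaaaoa

Rewriting each symbol of oaoaoaoaoaoa: o→aaa, a→oa, o→aaa, a→oa, o→aaa, a→oa, o→aaa, a→oa, o→aaa, a→oa, o→aaa, a→oa, which concatenates to aaa oa aaa oa aaa oa aaa oa aaa oa aaa oa.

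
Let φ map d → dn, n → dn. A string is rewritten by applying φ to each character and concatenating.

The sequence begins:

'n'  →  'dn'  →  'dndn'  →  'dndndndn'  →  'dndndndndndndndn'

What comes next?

Replace each of the 16 characters of dndndndndndndndn in place — dn dn dn dn dn dn dn dn dn dn dn dn dn dn dn dn — and concatenate.

dndndndndndndndndndndndndndndndn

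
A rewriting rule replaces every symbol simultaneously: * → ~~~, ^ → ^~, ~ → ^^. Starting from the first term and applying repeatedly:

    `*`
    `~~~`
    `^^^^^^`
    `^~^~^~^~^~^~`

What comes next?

^~^^^~^^^~^^^~^^^~^^^~^^

Apply φ to ^~^~^~^~^~^~ symbol by symbol: ^→^~, ~→^^, ^→^~, ~→^^, ^→^~, ~→^^, ^→^~, ~→^^, ^→^~, ~→^^, ^→^~, ~→^^; joined: ^~ ^^ ^~ ^^ ^~ ^^ ^~ ^^ ^~ ^^ ^~ ^^.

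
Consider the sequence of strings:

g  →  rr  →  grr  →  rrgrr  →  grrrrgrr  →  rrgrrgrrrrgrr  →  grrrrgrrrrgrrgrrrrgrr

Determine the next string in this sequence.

This is a Fibonacci-style word recurrence s(k) = s(k−2)·s(k−1): e.g. g·rr = grr.
So term 8 is rrgrrgrrrrgrr·grrrrgrrrrgrrgrrrrgrr.

rrgrrgrrrrgrrgrrrrgrrrrgrrgrrrrgrr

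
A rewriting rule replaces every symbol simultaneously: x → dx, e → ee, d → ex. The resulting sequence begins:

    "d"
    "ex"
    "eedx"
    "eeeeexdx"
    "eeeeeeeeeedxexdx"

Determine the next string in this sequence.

eeeeeeeeeeeeeeeeeeeeexdxeedxexdx

Applying the rule to each of the 16 symbols of eeeeeeeeeedxexdx gives the pieces ee ee ee ee ee ee ee ee ee ee ex dx ee dx ex dx, which concatenate to the answer.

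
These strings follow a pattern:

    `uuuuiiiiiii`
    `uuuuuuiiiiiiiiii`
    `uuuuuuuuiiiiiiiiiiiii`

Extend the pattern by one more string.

uuuuuuuuuuiiiiiiiiiiiiiiii

The n-th term is 2n u's then 3n+1 i's, where the shown terms are n = 2, 3, 4.
For the next term, n = 5, so the run lengths are 10, 16.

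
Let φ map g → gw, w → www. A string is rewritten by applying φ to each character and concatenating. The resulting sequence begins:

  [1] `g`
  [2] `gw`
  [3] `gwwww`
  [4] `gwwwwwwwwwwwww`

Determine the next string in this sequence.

gwwwwwwwwwwwwwwwwwwwwwwwwwwwwwwwwwwwwwwww

φ(gwwwwwwwwwwwww) expands symbol-by-symbol to gw www www www www www www www www www www www www www; joining the 14 pieces gives the next term.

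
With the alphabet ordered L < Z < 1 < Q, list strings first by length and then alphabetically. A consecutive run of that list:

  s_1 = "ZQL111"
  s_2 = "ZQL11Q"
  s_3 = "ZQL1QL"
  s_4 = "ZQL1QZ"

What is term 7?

ZQLQLL

Continuing the enumeration 3 steps past ZQL1QZ: ZQL1QZ → ZQL1Q1 → ZQL1QQ → (answer).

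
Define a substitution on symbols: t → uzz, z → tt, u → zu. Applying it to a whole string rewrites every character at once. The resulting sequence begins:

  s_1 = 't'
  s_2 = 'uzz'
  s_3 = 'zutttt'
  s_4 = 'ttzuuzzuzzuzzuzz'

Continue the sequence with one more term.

uzzuzzttzuzuttttzuttttzuttttzutttt

φ(ttzuuzzuzzuzzuzz) expands symbol-by-symbol to uzz uzz tt zu zu tt tt zu tt tt zu tt tt zu tt tt; joining the 16 pieces gives the next term.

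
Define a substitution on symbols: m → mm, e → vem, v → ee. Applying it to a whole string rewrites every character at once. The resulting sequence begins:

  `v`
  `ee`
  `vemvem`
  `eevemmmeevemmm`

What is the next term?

vemvemeevemmmmmmmvemvemeevemmmmmmm

φ(eevemmmeevemmm) expands symbol-by-symbol to vem vem ee vem mm mm mm vem vem ee vem mm mm mm; joining the 14 pieces gives the next term.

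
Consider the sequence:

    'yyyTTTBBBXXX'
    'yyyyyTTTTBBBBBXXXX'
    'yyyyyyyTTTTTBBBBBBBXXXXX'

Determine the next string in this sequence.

yyyyyyyyyTTTTTTBBBBBBBBBXXXXXX

Reading off run lengths: y runs 3, 5, 7; T runs 3, 4, 5; B runs 3, 5, 7; X runs 3, 4, 5 — each is linear in n, where the shown terms are n = 2, 3, 4.
For the next term, n = 5, so the run lengths are 9, 6, 9, 6.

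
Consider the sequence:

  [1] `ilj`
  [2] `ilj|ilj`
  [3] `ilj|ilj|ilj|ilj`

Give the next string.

s(k+1) = s(k)·|·s(k) — each term doubles the last with '|' between the halves.
Doubling ilj|ilj|ilj|ilj with '|' between the halves:

ilj|ilj|ilj|ilj|ilj|ilj|ilj|ilj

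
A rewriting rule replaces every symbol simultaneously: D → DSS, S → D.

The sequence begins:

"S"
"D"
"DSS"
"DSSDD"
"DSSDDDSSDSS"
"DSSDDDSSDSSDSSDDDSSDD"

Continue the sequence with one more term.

Applying the rule to each of the 21 symbols of DSSDDDSSDSSDSSDDDSSDD gives the pieces DSS D D DSS DSS DSS D D DSS D D DSS D D DSS DSS DSS D D DSS DSS, which concatenate to the answer.

DSSDDDSSDSSDSSDDDSSDDDSSDDDSSDSSDSSDDDSSDSS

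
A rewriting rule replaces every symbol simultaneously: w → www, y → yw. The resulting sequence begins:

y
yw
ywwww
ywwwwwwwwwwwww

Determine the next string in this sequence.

ywwwwwwwwwwwwwwwwwwwwwwwwwwwwwwwwwwwwwwww

φ(ywwwwwwwwwwwww) expands symbol-by-symbol to yw www www www www www www www www www www www www www; joining the 14 pieces gives the next term.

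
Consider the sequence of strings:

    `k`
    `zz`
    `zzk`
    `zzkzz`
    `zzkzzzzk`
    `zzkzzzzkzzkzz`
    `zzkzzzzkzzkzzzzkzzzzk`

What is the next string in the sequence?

zzkzzzzkzzkzzzzkzzzzkzzkzzzzkzzkzz

Each term (from the third on) is the previous term followed by the one before it: term 3 = zz·k = zzk.
So term 8 is zzkzzzzkzzkzzzzkzzzzk·zzkzzzzkzzkzz.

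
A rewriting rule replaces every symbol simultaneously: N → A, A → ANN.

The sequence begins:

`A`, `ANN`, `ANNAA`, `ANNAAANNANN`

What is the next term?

Apply φ to ANNAAANNANN symbol by symbol: A→ANN, N→A, N→A, A→ANN, A→ANN, A→ANN, N→A, N→A, A→ANN, N→A, N→A; joined: ANN A A ANN ANN ANN A A ANN A A.

ANNAAANNANNANNAAANNAA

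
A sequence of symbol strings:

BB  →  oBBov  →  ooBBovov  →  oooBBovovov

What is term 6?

Every step adds o to the front and ov to the end of the previous string.
From oooBBovovov, 2 further steps: oooBBovovov → ooooBBovovovov → (answer).

oooooBBovovovovov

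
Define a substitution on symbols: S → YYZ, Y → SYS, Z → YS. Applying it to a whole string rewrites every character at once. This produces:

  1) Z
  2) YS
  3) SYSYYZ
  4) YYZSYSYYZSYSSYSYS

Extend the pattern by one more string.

SYSSYSYSYYZSYSYYZSYSSYSYSYYZSYSYYZYYZSYSYYZSYSYYZ

φ(YYZSYSYYZSYSSYSYS) expands symbol-by-symbol to SYS SYS YS YYZ SYS YYZ SYS SYS YS YYZ SYS YYZ YYZ SYS YYZ SYS YYZ; joining the 17 pieces gives the next term.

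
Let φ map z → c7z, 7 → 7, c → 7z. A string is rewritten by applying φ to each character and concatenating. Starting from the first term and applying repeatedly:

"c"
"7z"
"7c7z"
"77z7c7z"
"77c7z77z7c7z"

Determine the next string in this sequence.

777z7c7z77c7z77z7c7z

Apply φ to 77c7z77z7c7z symbol by symbol: 7→7, 7→7, c→7z, 7→7, z→c7z, 7→7, 7→7, z→c7z, 7→7, c→7z, 7→7, z→c7z; joined: 7 7 7z 7 c7z 7 7 c7z 7 7z 7 c7z.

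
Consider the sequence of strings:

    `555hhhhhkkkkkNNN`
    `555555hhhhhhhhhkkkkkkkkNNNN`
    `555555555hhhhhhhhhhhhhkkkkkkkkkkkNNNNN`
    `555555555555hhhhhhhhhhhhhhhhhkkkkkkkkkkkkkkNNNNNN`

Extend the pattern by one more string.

555555555555555hhhhhhhhhhhhhhhhhhhhhkkkkkkkkkkkkkkkkkNNNNNNN

The n-th term is 3n 5's then 4n+1 h's then 3n+2 k's then n+2 N's (n = 1, 2, …).
At n = 5 the blocks have lengths 15, 21, 17, 7.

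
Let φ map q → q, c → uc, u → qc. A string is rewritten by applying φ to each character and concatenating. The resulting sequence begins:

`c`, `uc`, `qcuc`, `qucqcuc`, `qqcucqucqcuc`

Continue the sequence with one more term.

qqucqcucqqcucqucqcuc

Rewriting each symbol of qqcucqucqcuc: q→q, q→q, c→uc, u→qc, c→uc, q→q, u→qc, c→uc, q→q, c→uc, u→qc, c→uc, which concatenates to q q uc qc uc q qc uc q uc qc uc.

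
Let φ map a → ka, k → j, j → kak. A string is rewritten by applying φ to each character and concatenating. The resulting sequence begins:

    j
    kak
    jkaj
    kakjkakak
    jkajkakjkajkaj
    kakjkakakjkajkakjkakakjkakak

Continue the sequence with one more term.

φ(kakjkakakjkajkakjkakakjkakak) expands symbol-by-symbol to j ka j kak j ka j ka j kak j ka kak j ka j kak j ka j ka j kak j ka j ka j; joining the 28 pieces gives the next term.

jkajkakjkajkajkakjkakakjkajkakjkajkajkakjkajkaj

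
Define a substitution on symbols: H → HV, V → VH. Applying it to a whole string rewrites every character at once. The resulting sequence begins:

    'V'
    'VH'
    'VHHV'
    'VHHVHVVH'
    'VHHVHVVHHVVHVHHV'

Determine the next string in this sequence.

VHHVHVVHHVVHVHHVHVVHVHHVVHHVHVVH

φ(VHHVHVVHHVVHVHHV) expands symbol-by-symbol to VH HV HV VH HV VH VH HV HV VH VH HV VH HV HV VH; joining the 16 pieces gives the next term.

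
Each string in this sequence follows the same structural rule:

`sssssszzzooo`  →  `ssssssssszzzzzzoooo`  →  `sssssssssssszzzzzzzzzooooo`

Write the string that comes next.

Reading off run lengths: s runs 6, 9, 12; z runs 3, 6, 9; o runs 3, 4, 5 — each is linear in n (n = 1, 2, …).
Setting n = 4 gives 15, 12, 6 characters in each block.

ssssssssssssssszzzzzzzzzzzzoooooo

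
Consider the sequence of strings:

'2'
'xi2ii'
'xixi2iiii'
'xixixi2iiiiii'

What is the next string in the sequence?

xixixixi2iiiiiiii

Each term wraps the previous one in xi on the left and ii on the right.
So the next term is xi·xixixi2iiiiii·ii.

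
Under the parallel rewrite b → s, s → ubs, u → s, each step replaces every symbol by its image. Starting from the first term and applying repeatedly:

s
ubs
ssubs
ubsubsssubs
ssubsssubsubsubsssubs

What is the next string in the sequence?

φ(ssubsssubsubsubsssubs) expands symbol-by-symbol to ubs ubs s s ubs ubs ubs s s ubs s s ubs s s ubs ubs ubs s s ubs; joining the 21 pieces gives the next term.

ubsubsssubsubsubsssubsssubsssubsubsubsssubs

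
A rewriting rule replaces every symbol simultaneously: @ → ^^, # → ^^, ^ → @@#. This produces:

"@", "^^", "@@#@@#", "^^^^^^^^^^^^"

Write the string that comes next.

Apply φ to ^^^^^^^^^^^^ symbol by symbol: ^→@@#, ^→@@#, ^→@@#, ^→@@#, ^→@@#, ^→@@#, ^→@@#, ^→@@#, ^→@@#, ^→@@#, ^→@@#, ^→@@#; joined: @@# @@# @@# @@# @@# @@# @@# @@# @@# @@# @@# @@#.

@@#@@#@@#@@#@@#@@#@@#@@#@@#@@#@@#@@#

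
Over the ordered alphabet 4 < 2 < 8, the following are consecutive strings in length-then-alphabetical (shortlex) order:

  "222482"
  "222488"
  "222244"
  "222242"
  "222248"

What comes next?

Treat 222248 as a base-3 numeral over the given alphabet and add one, carrying through any trailing 8's.

222224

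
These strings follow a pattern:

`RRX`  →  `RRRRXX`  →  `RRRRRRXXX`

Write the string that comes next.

RRRRRRRRXXXX

Reading off run lengths: R runs 2, 4, 6; X runs 1, 2, 3 — each is linear in n (n = 1, 2, …).
Setting n = 4 gives 8, 4 characters in each block.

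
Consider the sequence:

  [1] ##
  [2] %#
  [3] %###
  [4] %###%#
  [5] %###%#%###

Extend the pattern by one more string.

%###%#%###%###%#

This is a Fibonacci-style word recurrence s(k) = s(k−1)·s(k−2): e.g. %#·## = %###.
The next term joins %###%#%### and %###%#.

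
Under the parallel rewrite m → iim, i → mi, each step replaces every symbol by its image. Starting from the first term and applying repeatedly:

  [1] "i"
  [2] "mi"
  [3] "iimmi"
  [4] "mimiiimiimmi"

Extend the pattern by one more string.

iimmiiimmimimiiimmimiiimiimmi

Expanding mimiiimiimmi: m→iim, i→mi, m→iim, i→mi, i→mi, i→mi, m→iim, i→mi, i→mi, m→iim, m→iim, i→mi. Concatenated: iim mi iim mi mi mi iim mi mi iim iim mi.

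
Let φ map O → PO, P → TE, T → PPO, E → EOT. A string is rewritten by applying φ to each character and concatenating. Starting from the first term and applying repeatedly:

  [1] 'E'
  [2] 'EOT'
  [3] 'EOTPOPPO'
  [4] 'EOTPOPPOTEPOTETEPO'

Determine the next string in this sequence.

Applying the rule to each of the 18 symbols of EOTPOPPOTEPOTETEPO gives the pieces EOT PO PPO TE PO TE TE PO PPO EOT TE PO PPO EOT PPO EOT TE PO, which concatenate to the answer.

EOTPOPPOTEPOTETEPOPPOEOTTEPOPPOEOTPPOEOTTEPO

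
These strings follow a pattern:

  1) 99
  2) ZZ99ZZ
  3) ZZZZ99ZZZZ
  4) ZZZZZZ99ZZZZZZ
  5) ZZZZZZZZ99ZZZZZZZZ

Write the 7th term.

ZZZZZZZZZZZZ99ZZZZZZZZZZZZ

Each term wraps the previous one in ZZ on the left and ZZ on the right.
From ZZZZZZZZ99ZZZZZZZZ, 2 further steps: ZZZZZZZZ99ZZZZZZZZ → ZZZZZZZZZZ99ZZZZZZZZZZ → (answer).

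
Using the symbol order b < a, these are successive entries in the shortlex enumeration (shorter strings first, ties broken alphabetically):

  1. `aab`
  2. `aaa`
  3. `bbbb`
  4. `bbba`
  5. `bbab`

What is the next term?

bbaa

Treat bbab as a base-2 numeral over the given alphabet and add one, carrying through any trailing a's.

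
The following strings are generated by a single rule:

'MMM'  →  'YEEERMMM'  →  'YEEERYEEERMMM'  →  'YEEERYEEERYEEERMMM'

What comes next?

Each term is the previous one with YEEER prepended.
Applying this once more to YEEERYEEERYEEERMMM:

YEEERYEEERYEEERYEEERMMM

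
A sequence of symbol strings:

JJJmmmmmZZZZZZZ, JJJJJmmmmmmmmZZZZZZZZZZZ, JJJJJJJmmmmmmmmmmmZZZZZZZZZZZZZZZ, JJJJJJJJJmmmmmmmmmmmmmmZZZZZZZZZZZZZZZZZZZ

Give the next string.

The n-th term is 2n-1 J's then 3n-1 m's then 4n-1 Z's, where the shown terms are n = 2, 3, 4, 5.
Setting n = 6 gives 11, 17, 23 characters in each block.

JJJJJJJJJJJmmmmmmmmmmmmmmmmmZZZZZZZZZZZZZZZZZZZZZZZ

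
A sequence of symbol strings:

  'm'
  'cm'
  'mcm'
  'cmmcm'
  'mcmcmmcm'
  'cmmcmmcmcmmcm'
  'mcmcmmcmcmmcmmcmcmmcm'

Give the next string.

cmmcmmcmcmmcmmcmcmmcmcmmcmmcmcmmcm

From term 3 onward, concatenate the second-to-last term with the last: m·cm = mcm, cm·mcm = cmmcm, …
Continuing: cmmcmmcmcmmcm · mcmcmmcmcmmcmmcmcmmcm gives term 8.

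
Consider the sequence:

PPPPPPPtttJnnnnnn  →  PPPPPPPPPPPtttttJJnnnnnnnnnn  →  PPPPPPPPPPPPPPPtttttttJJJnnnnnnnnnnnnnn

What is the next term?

PPPPPPPPPPPPPPPPPPPtttttttttJJJJnnnnnnnnnnnnnnnnnn

Reading off run lengths: P runs 7, 11, 15; t runs 3, 5, 7; J runs 1, 2, 3; n runs 6, 10, 14 — each is linear in n (n = 1, 2, …).
Setting n = 4 gives 19, 9, 4, 18 characters in each block.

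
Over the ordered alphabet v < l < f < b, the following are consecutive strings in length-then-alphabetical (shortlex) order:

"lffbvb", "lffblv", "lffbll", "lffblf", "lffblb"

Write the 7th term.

lffbfl

Advancing 2 positions from lffblb through lffblb → lffbfv reaches term 7.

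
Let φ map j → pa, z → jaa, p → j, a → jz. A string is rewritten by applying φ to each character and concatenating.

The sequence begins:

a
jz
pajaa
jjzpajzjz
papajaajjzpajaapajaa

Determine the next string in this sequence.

jjzjjzpajzjzpapajaajjzpajzjzjjzpajzjz

Applying the rule to each of the 20 symbols of papajaajjzpajaapajaa gives the pieces j jz j jz pa jz jz pa pa jaa j jz pa jz jz j jz pa jz jz, which concatenate to the answer.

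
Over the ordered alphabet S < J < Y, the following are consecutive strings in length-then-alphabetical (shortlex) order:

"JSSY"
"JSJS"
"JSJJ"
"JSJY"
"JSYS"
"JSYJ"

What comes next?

The successor of JSYJ increments the rightmost position that isn't already Y and resets every position after it to S.

JSYY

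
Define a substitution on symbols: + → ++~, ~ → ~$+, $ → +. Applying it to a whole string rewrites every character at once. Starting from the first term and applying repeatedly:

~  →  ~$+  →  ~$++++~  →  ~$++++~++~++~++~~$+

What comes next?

Rewriting the 19 symbols of ~$++++~++~++~++~~$+ one by one yields ~$+ + ++~ ++~ ++~ ++~ ~$+ ++~ ++~ ~$+ ++~ ++~ ~$+ ++~ ++~ ~$+ ~$+ + ++~; concatenated:

~$++++~++~++~++~~$+++~++~~$+++~++~~$+++~++~~$+~$++++~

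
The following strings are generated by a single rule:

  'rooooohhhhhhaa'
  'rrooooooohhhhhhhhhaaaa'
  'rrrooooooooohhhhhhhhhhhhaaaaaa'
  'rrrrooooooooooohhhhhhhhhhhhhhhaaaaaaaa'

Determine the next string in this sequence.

Reading off run lengths: r runs 1, 2, 3, 4; o runs 5, 7, 9, 11; h runs 6, 9, 12, 15; a runs 2, 4, 6, 8 — each is linear in n, where the shown terms are n = 2, 3, 4, 5.
Setting n = 6 gives 5, 13, 18, 10 characters in each block.

rrrrrooooooooooooohhhhhhhhhhhhhhhhhhaaaaaaaaaa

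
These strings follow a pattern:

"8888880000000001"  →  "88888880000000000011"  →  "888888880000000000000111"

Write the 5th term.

Each string has the form 8^{n+3} 0^{2n+3} 1^{n-2}, where the shown terms are n = 3, 4, 5.
For term 5, n = 7, so the run lengths are 10, 17, 5.

88888888880000000000000000011111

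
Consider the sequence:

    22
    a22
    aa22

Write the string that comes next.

aaa22

Every step adds a at the front: s(k+1) = a·s(k).
So the next term is a·aa22.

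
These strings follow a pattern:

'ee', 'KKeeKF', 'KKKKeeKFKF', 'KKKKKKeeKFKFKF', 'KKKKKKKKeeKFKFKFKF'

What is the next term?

Every step adds KK to the front and KF to the end of the previous string.
Applying this once more to KKKKKKKKeeKFKFKFKF:

KKKKKKKKKKeeKFKFKFKFKF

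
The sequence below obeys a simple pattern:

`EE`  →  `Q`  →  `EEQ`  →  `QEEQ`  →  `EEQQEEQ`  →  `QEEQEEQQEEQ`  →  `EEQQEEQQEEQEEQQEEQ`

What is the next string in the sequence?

From term 3 onward, concatenate the second-to-last term with the last: EE·Q = EEQ, Q·EEQ = QEEQ, …
The next term joins QEEQEEQQEEQ and EEQQEEQQEEQEEQQEEQ.

QEEQEEQQEEQEEQQEEQQEEQEEQQEEQ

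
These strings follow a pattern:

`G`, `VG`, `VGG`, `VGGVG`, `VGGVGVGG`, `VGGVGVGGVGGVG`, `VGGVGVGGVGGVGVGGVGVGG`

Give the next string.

Each term (from the third on) is the previous term followed by the one before it: term 3 = VG·G = VGG.
So term 8 is VGGVGVGGVGGVGVGGVGVGG·VGGVGVGGVGGVG.

VGGVGVGGVGGVGVGGVGVGGVGGVGVGGVGGVG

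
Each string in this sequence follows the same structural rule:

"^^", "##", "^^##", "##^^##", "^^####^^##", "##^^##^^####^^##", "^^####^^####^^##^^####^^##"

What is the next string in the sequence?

##^^##^^####^^##^^####^^####^^##^^####^^##

Each term (from the third on) is the two preceding terms concatenated in order: term 3 = ^^·## = ^^##.
The next term joins ##^^##^^####^^## and ^^####^^####^^##^^####^^##.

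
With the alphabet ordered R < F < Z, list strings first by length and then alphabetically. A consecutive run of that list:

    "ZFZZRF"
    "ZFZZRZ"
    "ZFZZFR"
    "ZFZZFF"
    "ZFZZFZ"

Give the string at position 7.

ZFZZZF

Stepping forward 2 times from ZFZZFZ: ZFZZFZ → ZFZZZR, then the target.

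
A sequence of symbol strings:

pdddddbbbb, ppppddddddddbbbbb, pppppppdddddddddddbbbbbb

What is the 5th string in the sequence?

Term n consists of 3n-2 p's, followed by 3n+2 d's, followed by n+3 b's (n = 1, 2, …).
At n = 5 the blocks have lengths 13, 17, 8.

pppppppppppppdddddddddddddddddbbbbbbbb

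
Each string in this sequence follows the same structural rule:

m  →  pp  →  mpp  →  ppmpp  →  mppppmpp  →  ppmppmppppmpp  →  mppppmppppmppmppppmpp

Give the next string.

From term 3 onward, concatenate the second-to-last term with the last: m·pp = mpp, pp·mpp = ppmpp, …
So term 8 is ppmppmppppmpp·mppppmppppmppmppppmpp.

ppmppmppppmppmppppmppppmppmppppmpp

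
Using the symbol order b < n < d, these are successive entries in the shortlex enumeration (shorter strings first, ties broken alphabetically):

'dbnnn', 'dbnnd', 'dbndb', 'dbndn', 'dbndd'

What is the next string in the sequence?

The successor of dbndd increments the rightmost position that isn't already d and resets every position after it to b.

dbdbb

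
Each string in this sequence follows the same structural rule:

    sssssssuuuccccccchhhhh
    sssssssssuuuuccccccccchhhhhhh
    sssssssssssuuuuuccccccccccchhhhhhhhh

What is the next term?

sssssssssssssuuuuuuccccccccccccchhhhhhhhhhh

Term n consists of 2n+1 s's, followed by n u's, followed by 2n+1 c's, followed by 2n-1 h's, where the shown terms are n = 3, 4, 5.
Setting n = 6 gives 13, 6, 13, 11 characters in each block.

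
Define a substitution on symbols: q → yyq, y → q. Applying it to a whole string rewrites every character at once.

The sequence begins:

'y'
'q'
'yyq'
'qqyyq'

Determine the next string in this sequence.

yyqyyqqqyyq

Expanding qqyyq: q→yyq, q→yyq, y→q, y→q, q→yyq. Concatenated: yyq yyq q q yyq.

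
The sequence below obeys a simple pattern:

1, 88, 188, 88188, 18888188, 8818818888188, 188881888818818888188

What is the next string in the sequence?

From term 3 onward, concatenate the second-to-last term with the last: 1·88 = 188, 88·188 = 88188, …
The next term joins 8818818888188 and 188881888818818888188.

8818818888188188881888818818888188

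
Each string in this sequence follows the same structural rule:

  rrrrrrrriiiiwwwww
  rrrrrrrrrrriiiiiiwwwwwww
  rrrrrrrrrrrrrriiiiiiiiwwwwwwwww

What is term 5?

Each string has the form r^{3n+2} i^{2n} w^{2n+1}, where the shown terms are n = 2, 3, 4.
At n = 6 the blocks have lengths 20, 12, 13.

rrrrrrrrrrrrrrrrrrrriiiiiiiiiiiiwwwwwwwwwwwww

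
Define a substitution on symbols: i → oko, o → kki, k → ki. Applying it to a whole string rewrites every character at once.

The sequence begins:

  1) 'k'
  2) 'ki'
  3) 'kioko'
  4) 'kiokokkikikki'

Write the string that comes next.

Applying the rule to each of the 13 symbols of kiokokkikikki gives the pieces ki oko kki ki kki ki ki oko ki oko ki ki oko, which concatenate to the answer.

kiokokkikikkikikiokokiokokikioko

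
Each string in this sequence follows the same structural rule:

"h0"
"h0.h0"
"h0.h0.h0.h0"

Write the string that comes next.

h0.h0.h0.h0.h0.h0.h0.h0

Each string is two copies of the previous one joined by '.'.
One more doubling of h0.h0.h0.h0 gives the answer.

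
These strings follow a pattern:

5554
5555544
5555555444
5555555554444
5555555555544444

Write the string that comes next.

Reading off run lengths: 5 runs 3, 5, 7, 9, 11; 4 runs 1, 2, 3, 4, 5 — each is linear in n (n = 1, 2, …).
At n = 6 the blocks have lengths 13, 6.

5555555555555444444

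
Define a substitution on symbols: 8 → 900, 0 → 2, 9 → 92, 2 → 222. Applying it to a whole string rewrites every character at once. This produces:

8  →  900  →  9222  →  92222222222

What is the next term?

92222222222222222222222222222222

Rewriting each symbol of 92222222222: 9→92, 2→222, 2→222, 2→222, 2→222, 2→222, 2→222, 2→222, 2→222, 2→222, 2→222, which concatenates to 92 222 222 222 222 222 222 222 222 222 222.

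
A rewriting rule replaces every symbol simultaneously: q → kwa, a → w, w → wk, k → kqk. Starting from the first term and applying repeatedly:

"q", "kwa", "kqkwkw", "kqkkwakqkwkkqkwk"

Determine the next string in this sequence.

kqkkwakqkkqkwkwkqkkwakqkwkkqkkqkkwakqkwkkqk

Applying the rule to each of the 16 symbols of kqkkwakqkwkkqkwk gives the pieces kqk kwa kqk kqk wk w kqk kwa kqk wk kqk kqk kwa kqk wk kqk, which concatenate to the answer.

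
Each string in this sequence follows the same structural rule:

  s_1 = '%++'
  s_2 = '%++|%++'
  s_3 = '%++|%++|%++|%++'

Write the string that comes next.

%++|%++|%++|%++|%++|%++|%++|%++

Every step duplicates the string with '|' between the halves.
One more doubling of %++|%++|%++|%++ gives the answer.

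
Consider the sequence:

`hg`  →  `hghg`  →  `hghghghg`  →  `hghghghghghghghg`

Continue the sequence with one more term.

Each string is two copies of the previous one concatenated.
Doubling hghghghghghghghg:

hghghghghghghghghghghghghghghghg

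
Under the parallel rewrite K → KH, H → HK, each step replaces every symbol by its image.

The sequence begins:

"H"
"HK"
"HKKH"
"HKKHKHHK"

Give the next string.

HKKHKHHKKHHKHKKH

Expanding HKKHKHHK: H→HK, K→KH, K→KH, H→HK, K→KH, H→HK, H→HK, K→KH. Concatenated: HK KH KH HK KH HK HK KH.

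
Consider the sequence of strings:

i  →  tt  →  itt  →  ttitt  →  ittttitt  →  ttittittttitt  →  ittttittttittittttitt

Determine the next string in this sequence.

This is a Fibonacci-style word recurrence s(k) = s(k−2)·s(k−1): e.g. i·tt = itt.
Continuing: ttittittttitt · ittttittttittittttitt gives term 8.

ttittittttittittttittttittittttitt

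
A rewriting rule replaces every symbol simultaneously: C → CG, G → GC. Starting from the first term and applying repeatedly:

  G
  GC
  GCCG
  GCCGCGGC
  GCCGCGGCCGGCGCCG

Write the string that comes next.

Replace each of the 16 characters of GCCGCGGCCGGCGCCG in place — GC CG CG GC CG GC GC CG CG GC GC CG GC CG CG GC — and concatenate.

GCCGCGGCCGGCGCCGCGGCGCCGGCCGCGGC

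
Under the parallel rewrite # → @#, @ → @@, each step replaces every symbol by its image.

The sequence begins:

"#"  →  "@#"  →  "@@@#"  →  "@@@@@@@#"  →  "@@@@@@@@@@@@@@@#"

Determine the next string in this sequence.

Rewriting the 16 symbols of @@@@@@@@@@@@@@@# one by one yields @@ @@ @@ @@ @@ @@ @@ @@ @@ @@ @@ @@ @@ @@ @@ @#; concatenated:

@@@@@@@@@@@@@@@@@@@@@@@@@@@@@@@#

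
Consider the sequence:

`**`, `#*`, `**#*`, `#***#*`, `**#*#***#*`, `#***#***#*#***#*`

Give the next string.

Each term (from the third on) is the two preceding terms concatenated in order: term 3 = **·#* = **#*.
The next term joins **#*#***#* and #***#***#*#***#*.

**#*#***#*#***#***#*#***#*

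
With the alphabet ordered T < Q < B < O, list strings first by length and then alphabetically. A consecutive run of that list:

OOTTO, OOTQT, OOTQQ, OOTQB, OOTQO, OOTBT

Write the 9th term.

OOTBO

Advancing 3 positions from OOTBT through OOTBT → OOTBQ → OOTBB reaches term 9.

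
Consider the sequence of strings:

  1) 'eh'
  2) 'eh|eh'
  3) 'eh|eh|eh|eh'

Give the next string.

Every step duplicates the string with '|' between the halves.
One more doubling of eh|eh|eh|eh gives the answer.

eh|eh|eh|eh|eh|eh|eh|eh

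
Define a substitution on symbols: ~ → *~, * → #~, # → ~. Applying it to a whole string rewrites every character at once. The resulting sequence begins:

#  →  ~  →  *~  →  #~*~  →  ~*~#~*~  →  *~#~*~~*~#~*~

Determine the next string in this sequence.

#~*~~*~#~*~*~#~*~~*~#~*~

Replace each of the 13 characters of *~#~*~~*~#~*~ in place — #~ *~ ~ *~ #~ *~ *~ #~ *~ ~ *~ #~ *~ — and concatenate.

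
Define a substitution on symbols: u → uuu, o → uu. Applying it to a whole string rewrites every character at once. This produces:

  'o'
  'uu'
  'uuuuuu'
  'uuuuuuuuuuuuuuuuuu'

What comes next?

Rewriting the 18 symbols of uuuuuuuuuuuuuuuuuu one by one yields uuu uuu uuu uuu uuu uuu uuu uuu uuu uuu uuu uuu uuu uuu uuu uuu uuu uuu; concatenated:

uuuuuuuuuuuuuuuuuuuuuuuuuuuuuuuuuuuuuuuuuuuuuuuuuuuuuu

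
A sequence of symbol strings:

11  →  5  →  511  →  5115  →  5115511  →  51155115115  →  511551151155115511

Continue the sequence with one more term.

This is a Fibonacci-style word recurrence s(k) = s(k−1)·s(k−2): e.g. 5·11 = 511.
The next term joins 511551151155115511 and 51155115115.

51155115115511551151155115115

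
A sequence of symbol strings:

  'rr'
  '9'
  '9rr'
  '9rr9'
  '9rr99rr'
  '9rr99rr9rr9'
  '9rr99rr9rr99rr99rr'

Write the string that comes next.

9rr99rr9rr99rr99rr9rr99rr9rr9

Each term (from the third on) is the previous term followed by the one before it: term 3 = 9·rr = 9rr.
The next term joins 9rr99rr9rr99rr99rr and 9rr99rr9rr9.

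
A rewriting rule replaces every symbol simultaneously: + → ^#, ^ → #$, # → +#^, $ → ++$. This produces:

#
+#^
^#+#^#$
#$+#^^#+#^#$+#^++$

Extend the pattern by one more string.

+#^++$^#+#^#$#$+#^^#+#^#$+#^++$^#+#^#$^#^#++$

Applying the rule to each of the 18 symbols of #$+#^^#+#^#$+#^++$ gives the pieces +#^ ++$ ^# +#^ #$ #$ +#^ ^# +#^ #$ +#^ ++$ ^# +#^ #$ ^# ^# ++$, which concatenate to the answer.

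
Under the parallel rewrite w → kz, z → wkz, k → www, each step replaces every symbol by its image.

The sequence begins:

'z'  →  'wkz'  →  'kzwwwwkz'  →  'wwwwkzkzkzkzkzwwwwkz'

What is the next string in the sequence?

kzkzkzkzwwwwkzwwwwkzwwwwkzwwwwkzwwwwkzkzkzkzkzwwwwkz

Applying the rule to each of the 20 symbols of wwwwkzkzkzkzkzwwwwkz gives the pieces kz kz kz kz www wkz www wkz www wkz www wkz www wkz kz kz kz kz www wkz, which concatenate to the answer.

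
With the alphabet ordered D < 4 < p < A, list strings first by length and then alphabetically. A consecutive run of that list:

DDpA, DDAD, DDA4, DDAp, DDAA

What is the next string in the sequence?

D4DD

Treat DDAA as a base-4 numeral over the given alphabet and add one, carrying through any trailing A's.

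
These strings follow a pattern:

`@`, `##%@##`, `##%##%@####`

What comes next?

s(k+1) = ##%·s(k)·##, so each term gains ##% as a prefix and ## as a suffix.
So the next term is ##%·##%##%@####·##.

##%##%##%@######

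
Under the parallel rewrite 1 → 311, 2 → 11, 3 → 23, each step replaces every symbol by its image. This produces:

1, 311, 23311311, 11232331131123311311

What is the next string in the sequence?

Applying the rule to each of the 20 symbols of 11232331131123311311 gives the pieces 311 311 11 23 11 23 23 311 311 23 311 311 11 23 23 311 311 23 311 311, which concatenate to the answer.

31131111231123233113112331131111232331131123311311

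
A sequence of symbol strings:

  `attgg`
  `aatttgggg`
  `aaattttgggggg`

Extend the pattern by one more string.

aaaatttttgggggggg

Term n consists of n a's, followed by n+1 t's, followed by 2n g's (n = 1, 2, …).
For the next term, n = 4, so the run lengths are 4, 5, 8.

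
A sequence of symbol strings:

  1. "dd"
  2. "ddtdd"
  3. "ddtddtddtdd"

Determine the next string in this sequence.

Every step duplicates the string with 't' between the halves.
So the next term is two copies of ddtddtddtdd with 't' between the halves.

ddtddtddtddtddtddtddtdd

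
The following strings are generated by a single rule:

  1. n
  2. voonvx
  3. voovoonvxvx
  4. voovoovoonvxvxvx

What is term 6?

Each term wraps the previous one in voo on the left and vx on the right.
From voovoovoonvxvxvx, 2 further steps: voovoovoonvxvxvx → voovoovoovoonvxvxvxvx → (answer).

voovoovoovoovoonvxvxvxvxvx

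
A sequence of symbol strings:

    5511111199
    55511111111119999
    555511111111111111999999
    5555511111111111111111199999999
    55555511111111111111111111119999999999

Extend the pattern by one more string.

555555511111111111111111111111111999999999999

Each string has the form 5^{n} 1^{4n-2} 9^{2n-2}, where the shown terms are n = 2, 3, 4, 5, 6.
Setting n = 7 gives 7, 26, 12 characters in each block.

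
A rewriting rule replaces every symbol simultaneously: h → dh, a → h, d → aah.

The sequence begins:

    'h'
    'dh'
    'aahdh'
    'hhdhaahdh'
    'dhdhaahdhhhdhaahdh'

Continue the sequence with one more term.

Replace each of the 18 characters of dhdhaahdhhhdhaahdh in place — aah dh aah dh h h dh aah dh dh dh aah dh h h dh aah dh — and concatenate.

aahdhaahdhhhdhaahdhdhdhaahdhhhdhaahdh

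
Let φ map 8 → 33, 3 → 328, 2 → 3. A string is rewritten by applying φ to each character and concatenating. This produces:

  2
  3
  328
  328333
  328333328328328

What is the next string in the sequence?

Rewriting the 15 symbols of 328333328328328 one by one yields 328 3 33 328 328 328 328 3 33 328 3 33 328 3 33; concatenated:

328333328328328328333328333328333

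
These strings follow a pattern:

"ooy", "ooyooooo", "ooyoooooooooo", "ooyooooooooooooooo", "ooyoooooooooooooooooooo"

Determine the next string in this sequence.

The strings grow by a fixed suffix ooooo each time.
One more step from ooyoooooooooooooooooooo gives the answer.

ooyooooooooooooooooooooooooo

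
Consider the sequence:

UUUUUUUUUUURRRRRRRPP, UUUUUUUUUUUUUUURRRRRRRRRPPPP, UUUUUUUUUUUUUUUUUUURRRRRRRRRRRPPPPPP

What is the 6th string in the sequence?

UUUUUUUUUUUUUUUUUUUUUUUUUUUUUUURRRRRRRRRRRRRRRRRPPPPPPPPPPPP

Reading off run lengths: U runs 11, 15, 19; R runs 7, 9, 11; P runs 2, 4, 6 — each is linear in n, where the shown terms are n = 2, 3, 4.
Setting n = 7 gives 31, 17, 12 characters in each block.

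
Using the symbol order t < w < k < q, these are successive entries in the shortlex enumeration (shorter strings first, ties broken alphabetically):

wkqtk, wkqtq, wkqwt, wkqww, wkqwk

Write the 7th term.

wkqkt

Stepping forward 2 times from wkqwk: wkqwk → wkqwq, then the target.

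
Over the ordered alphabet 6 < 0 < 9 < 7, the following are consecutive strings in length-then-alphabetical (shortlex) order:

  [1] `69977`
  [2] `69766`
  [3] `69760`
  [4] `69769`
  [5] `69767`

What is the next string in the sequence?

Treat 69767 as a base-4 numeral over the given alphabet and add one, carrying through any trailing 7's.

69706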